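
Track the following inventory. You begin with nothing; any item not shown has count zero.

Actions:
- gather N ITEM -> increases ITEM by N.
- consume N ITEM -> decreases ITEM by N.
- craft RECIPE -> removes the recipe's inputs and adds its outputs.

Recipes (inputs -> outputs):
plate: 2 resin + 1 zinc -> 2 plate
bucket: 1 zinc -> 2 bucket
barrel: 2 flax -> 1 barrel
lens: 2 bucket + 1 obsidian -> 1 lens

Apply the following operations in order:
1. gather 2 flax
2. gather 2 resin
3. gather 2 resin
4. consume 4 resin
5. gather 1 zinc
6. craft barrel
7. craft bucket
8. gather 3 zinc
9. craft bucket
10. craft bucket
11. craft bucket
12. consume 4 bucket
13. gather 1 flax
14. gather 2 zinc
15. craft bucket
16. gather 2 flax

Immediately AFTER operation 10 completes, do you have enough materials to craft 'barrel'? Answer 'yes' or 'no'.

Answer: no

Derivation:
After 1 (gather 2 flax): flax=2
After 2 (gather 2 resin): flax=2 resin=2
After 3 (gather 2 resin): flax=2 resin=4
After 4 (consume 4 resin): flax=2
After 5 (gather 1 zinc): flax=2 zinc=1
After 6 (craft barrel): barrel=1 zinc=1
After 7 (craft bucket): barrel=1 bucket=2
After 8 (gather 3 zinc): barrel=1 bucket=2 zinc=3
After 9 (craft bucket): barrel=1 bucket=4 zinc=2
After 10 (craft bucket): barrel=1 bucket=6 zinc=1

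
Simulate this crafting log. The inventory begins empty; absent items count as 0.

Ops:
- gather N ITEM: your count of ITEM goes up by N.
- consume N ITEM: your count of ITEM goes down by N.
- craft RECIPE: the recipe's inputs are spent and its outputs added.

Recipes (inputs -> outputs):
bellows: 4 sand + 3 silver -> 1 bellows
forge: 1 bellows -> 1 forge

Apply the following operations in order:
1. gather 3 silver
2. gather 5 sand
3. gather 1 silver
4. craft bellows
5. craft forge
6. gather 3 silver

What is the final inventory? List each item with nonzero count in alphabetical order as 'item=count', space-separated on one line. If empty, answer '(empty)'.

After 1 (gather 3 silver): silver=3
After 2 (gather 5 sand): sand=5 silver=3
After 3 (gather 1 silver): sand=5 silver=4
After 4 (craft bellows): bellows=1 sand=1 silver=1
After 5 (craft forge): forge=1 sand=1 silver=1
After 6 (gather 3 silver): forge=1 sand=1 silver=4

Answer: forge=1 sand=1 silver=4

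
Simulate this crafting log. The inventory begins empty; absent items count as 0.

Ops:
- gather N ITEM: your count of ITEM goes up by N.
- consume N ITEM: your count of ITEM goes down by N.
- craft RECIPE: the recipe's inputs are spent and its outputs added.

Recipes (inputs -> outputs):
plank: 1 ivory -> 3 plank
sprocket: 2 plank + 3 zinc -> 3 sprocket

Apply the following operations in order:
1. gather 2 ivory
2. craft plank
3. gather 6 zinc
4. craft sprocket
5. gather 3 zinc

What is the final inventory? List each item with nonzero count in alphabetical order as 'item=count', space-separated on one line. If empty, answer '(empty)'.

Answer: ivory=1 plank=1 sprocket=3 zinc=6

Derivation:
After 1 (gather 2 ivory): ivory=2
After 2 (craft plank): ivory=1 plank=3
After 3 (gather 6 zinc): ivory=1 plank=3 zinc=6
After 4 (craft sprocket): ivory=1 plank=1 sprocket=3 zinc=3
After 5 (gather 3 zinc): ivory=1 plank=1 sprocket=3 zinc=6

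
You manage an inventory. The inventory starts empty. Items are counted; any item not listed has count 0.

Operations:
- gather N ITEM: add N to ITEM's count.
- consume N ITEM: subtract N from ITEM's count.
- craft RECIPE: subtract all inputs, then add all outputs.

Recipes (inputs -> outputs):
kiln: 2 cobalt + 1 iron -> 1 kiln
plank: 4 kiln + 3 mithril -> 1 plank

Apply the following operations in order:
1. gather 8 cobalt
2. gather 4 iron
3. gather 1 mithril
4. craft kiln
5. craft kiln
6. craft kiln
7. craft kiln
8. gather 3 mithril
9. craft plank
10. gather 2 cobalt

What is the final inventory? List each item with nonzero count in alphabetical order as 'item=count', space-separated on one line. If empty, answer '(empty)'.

After 1 (gather 8 cobalt): cobalt=8
After 2 (gather 4 iron): cobalt=8 iron=4
After 3 (gather 1 mithril): cobalt=8 iron=4 mithril=1
After 4 (craft kiln): cobalt=6 iron=3 kiln=1 mithril=1
After 5 (craft kiln): cobalt=4 iron=2 kiln=2 mithril=1
After 6 (craft kiln): cobalt=2 iron=1 kiln=3 mithril=1
After 7 (craft kiln): kiln=4 mithril=1
After 8 (gather 3 mithril): kiln=4 mithril=4
After 9 (craft plank): mithril=1 plank=1
After 10 (gather 2 cobalt): cobalt=2 mithril=1 plank=1

Answer: cobalt=2 mithril=1 plank=1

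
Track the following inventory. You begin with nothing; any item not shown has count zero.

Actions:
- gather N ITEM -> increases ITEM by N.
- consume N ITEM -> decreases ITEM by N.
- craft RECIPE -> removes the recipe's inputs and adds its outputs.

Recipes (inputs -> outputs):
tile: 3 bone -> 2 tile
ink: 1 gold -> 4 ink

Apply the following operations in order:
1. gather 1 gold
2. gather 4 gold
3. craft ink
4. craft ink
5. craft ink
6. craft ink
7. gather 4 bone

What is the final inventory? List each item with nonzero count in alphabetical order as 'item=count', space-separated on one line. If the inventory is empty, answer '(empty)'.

Answer: bone=4 gold=1 ink=16

Derivation:
After 1 (gather 1 gold): gold=1
After 2 (gather 4 gold): gold=5
After 3 (craft ink): gold=4 ink=4
After 4 (craft ink): gold=3 ink=8
After 5 (craft ink): gold=2 ink=12
After 6 (craft ink): gold=1 ink=16
After 7 (gather 4 bone): bone=4 gold=1 ink=16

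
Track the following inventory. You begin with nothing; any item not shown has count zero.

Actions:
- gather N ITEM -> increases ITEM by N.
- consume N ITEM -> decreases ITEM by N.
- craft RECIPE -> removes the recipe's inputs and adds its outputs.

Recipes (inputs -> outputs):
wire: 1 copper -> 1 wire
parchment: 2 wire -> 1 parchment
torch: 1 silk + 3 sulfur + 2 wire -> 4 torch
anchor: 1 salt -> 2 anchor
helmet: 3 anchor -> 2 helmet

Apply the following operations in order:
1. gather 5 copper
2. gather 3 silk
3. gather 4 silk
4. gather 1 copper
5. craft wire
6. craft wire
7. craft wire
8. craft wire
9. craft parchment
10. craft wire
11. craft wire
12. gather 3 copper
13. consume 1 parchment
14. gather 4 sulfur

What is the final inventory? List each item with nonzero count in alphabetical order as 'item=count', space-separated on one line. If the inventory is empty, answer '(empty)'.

After 1 (gather 5 copper): copper=5
After 2 (gather 3 silk): copper=5 silk=3
After 3 (gather 4 silk): copper=5 silk=7
After 4 (gather 1 copper): copper=6 silk=7
After 5 (craft wire): copper=5 silk=7 wire=1
After 6 (craft wire): copper=4 silk=7 wire=2
After 7 (craft wire): copper=3 silk=7 wire=3
After 8 (craft wire): copper=2 silk=7 wire=4
After 9 (craft parchment): copper=2 parchment=1 silk=7 wire=2
After 10 (craft wire): copper=1 parchment=1 silk=7 wire=3
After 11 (craft wire): parchment=1 silk=7 wire=4
After 12 (gather 3 copper): copper=3 parchment=1 silk=7 wire=4
After 13 (consume 1 parchment): copper=3 silk=7 wire=4
After 14 (gather 4 sulfur): copper=3 silk=7 sulfur=4 wire=4

Answer: copper=3 silk=7 sulfur=4 wire=4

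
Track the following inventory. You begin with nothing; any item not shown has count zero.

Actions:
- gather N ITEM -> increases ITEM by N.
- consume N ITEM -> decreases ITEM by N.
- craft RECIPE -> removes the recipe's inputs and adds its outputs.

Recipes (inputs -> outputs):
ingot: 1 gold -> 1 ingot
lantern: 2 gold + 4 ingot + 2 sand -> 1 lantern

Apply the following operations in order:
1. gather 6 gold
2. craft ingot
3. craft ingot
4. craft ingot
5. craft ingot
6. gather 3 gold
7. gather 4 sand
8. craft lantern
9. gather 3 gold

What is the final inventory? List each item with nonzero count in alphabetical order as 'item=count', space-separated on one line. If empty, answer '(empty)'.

Answer: gold=6 lantern=1 sand=2

Derivation:
After 1 (gather 6 gold): gold=6
After 2 (craft ingot): gold=5 ingot=1
After 3 (craft ingot): gold=4 ingot=2
After 4 (craft ingot): gold=3 ingot=3
After 5 (craft ingot): gold=2 ingot=4
After 6 (gather 3 gold): gold=5 ingot=4
After 7 (gather 4 sand): gold=5 ingot=4 sand=4
After 8 (craft lantern): gold=3 lantern=1 sand=2
After 9 (gather 3 gold): gold=6 lantern=1 sand=2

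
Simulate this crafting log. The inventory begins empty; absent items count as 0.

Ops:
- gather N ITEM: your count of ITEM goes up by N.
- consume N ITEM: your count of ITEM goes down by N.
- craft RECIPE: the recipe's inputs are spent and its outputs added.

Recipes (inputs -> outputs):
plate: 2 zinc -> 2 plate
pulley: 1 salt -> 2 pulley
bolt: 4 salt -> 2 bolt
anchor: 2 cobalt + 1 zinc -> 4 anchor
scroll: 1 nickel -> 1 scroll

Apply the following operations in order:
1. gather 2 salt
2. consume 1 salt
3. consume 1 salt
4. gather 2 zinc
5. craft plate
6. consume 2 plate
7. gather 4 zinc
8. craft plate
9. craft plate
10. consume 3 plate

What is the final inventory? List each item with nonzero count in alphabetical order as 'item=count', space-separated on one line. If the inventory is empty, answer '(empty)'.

Answer: plate=1

Derivation:
After 1 (gather 2 salt): salt=2
After 2 (consume 1 salt): salt=1
After 3 (consume 1 salt): (empty)
After 4 (gather 2 zinc): zinc=2
After 5 (craft plate): plate=2
After 6 (consume 2 plate): (empty)
After 7 (gather 4 zinc): zinc=4
After 8 (craft plate): plate=2 zinc=2
After 9 (craft plate): plate=4
After 10 (consume 3 plate): plate=1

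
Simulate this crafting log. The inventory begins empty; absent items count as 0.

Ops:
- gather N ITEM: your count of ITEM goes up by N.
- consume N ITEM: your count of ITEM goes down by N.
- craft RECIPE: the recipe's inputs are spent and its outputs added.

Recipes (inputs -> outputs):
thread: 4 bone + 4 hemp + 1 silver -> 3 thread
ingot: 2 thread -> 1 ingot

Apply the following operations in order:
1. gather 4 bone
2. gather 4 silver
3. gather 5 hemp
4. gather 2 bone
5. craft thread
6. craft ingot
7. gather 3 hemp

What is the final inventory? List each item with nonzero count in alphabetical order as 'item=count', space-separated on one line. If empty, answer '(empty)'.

After 1 (gather 4 bone): bone=4
After 2 (gather 4 silver): bone=4 silver=4
After 3 (gather 5 hemp): bone=4 hemp=5 silver=4
After 4 (gather 2 bone): bone=6 hemp=5 silver=4
After 5 (craft thread): bone=2 hemp=1 silver=3 thread=3
After 6 (craft ingot): bone=2 hemp=1 ingot=1 silver=3 thread=1
After 7 (gather 3 hemp): bone=2 hemp=4 ingot=1 silver=3 thread=1

Answer: bone=2 hemp=4 ingot=1 silver=3 thread=1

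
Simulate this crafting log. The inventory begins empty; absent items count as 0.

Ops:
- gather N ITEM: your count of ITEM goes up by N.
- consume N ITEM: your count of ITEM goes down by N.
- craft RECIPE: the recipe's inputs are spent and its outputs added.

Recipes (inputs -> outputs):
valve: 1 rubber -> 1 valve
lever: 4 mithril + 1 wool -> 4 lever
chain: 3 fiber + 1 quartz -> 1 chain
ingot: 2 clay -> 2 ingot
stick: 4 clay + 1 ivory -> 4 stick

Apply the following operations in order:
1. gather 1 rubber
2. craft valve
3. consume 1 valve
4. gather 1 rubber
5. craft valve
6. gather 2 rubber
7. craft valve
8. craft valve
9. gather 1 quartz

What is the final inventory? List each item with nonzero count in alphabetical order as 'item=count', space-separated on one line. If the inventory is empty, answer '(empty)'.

Answer: quartz=1 valve=3

Derivation:
After 1 (gather 1 rubber): rubber=1
After 2 (craft valve): valve=1
After 3 (consume 1 valve): (empty)
After 4 (gather 1 rubber): rubber=1
After 5 (craft valve): valve=1
After 6 (gather 2 rubber): rubber=2 valve=1
After 7 (craft valve): rubber=1 valve=2
After 8 (craft valve): valve=3
After 9 (gather 1 quartz): quartz=1 valve=3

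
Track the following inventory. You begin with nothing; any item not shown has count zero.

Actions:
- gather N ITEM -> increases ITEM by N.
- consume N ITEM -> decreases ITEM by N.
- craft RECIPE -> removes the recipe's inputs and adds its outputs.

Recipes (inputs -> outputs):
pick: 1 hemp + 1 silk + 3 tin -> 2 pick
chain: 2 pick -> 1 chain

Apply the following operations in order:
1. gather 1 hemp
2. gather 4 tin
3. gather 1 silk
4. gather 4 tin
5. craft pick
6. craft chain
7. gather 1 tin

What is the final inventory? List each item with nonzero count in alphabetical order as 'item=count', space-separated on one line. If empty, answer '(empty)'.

Answer: chain=1 tin=6

Derivation:
After 1 (gather 1 hemp): hemp=1
After 2 (gather 4 tin): hemp=1 tin=4
After 3 (gather 1 silk): hemp=1 silk=1 tin=4
After 4 (gather 4 tin): hemp=1 silk=1 tin=8
After 5 (craft pick): pick=2 tin=5
After 6 (craft chain): chain=1 tin=5
After 7 (gather 1 tin): chain=1 tin=6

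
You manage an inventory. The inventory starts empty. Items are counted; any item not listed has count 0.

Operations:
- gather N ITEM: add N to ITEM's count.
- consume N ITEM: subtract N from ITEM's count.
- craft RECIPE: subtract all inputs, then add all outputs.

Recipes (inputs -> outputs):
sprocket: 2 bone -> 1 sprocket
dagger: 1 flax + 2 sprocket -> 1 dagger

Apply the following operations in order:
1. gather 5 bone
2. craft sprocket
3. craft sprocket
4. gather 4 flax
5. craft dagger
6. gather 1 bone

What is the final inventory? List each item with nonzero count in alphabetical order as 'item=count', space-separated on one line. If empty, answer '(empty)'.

Answer: bone=2 dagger=1 flax=3

Derivation:
After 1 (gather 5 bone): bone=5
After 2 (craft sprocket): bone=3 sprocket=1
After 3 (craft sprocket): bone=1 sprocket=2
After 4 (gather 4 flax): bone=1 flax=4 sprocket=2
After 5 (craft dagger): bone=1 dagger=1 flax=3
After 6 (gather 1 bone): bone=2 dagger=1 flax=3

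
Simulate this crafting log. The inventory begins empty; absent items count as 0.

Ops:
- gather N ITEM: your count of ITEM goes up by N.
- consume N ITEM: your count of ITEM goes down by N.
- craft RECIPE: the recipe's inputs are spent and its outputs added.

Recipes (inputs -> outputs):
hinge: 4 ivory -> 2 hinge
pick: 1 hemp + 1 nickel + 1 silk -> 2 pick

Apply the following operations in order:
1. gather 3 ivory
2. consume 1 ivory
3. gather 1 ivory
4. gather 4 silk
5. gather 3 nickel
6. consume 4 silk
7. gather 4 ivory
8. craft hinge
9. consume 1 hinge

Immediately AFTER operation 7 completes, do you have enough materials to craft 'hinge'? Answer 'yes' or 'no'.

Answer: yes

Derivation:
After 1 (gather 3 ivory): ivory=3
After 2 (consume 1 ivory): ivory=2
After 3 (gather 1 ivory): ivory=3
After 4 (gather 4 silk): ivory=3 silk=4
After 5 (gather 3 nickel): ivory=3 nickel=3 silk=4
After 6 (consume 4 silk): ivory=3 nickel=3
After 7 (gather 4 ivory): ivory=7 nickel=3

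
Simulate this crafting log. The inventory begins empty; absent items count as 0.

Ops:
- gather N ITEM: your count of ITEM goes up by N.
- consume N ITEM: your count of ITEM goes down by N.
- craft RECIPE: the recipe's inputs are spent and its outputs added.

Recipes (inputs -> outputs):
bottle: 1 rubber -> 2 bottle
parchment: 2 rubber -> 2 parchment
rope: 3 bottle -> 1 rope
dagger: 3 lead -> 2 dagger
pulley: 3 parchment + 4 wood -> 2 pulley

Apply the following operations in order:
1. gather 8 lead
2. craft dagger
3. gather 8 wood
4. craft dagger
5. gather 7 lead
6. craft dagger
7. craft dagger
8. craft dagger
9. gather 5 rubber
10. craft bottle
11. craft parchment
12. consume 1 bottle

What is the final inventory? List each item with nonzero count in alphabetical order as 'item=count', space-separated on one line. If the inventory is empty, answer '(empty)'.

Answer: bottle=1 dagger=10 parchment=2 rubber=2 wood=8

Derivation:
After 1 (gather 8 lead): lead=8
After 2 (craft dagger): dagger=2 lead=5
After 3 (gather 8 wood): dagger=2 lead=5 wood=8
After 4 (craft dagger): dagger=4 lead=2 wood=8
After 5 (gather 7 lead): dagger=4 lead=9 wood=8
After 6 (craft dagger): dagger=6 lead=6 wood=8
After 7 (craft dagger): dagger=8 lead=3 wood=8
After 8 (craft dagger): dagger=10 wood=8
After 9 (gather 5 rubber): dagger=10 rubber=5 wood=8
After 10 (craft bottle): bottle=2 dagger=10 rubber=4 wood=8
After 11 (craft parchment): bottle=2 dagger=10 parchment=2 rubber=2 wood=8
After 12 (consume 1 bottle): bottle=1 dagger=10 parchment=2 rubber=2 wood=8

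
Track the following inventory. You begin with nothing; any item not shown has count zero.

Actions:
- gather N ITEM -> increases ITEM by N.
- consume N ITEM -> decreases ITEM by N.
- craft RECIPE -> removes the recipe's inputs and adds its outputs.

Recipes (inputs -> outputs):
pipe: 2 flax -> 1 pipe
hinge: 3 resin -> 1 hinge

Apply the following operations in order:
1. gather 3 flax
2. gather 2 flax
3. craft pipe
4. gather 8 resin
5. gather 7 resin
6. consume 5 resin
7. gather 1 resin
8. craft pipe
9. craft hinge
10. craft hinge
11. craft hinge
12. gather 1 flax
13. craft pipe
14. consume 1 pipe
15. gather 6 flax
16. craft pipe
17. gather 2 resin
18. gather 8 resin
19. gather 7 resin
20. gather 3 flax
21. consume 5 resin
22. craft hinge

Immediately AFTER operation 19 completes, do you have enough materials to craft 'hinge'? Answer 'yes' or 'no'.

After 1 (gather 3 flax): flax=3
After 2 (gather 2 flax): flax=5
After 3 (craft pipe): flax=3 pipe=1
After 4 (gather 8 resin): flax=3 pipe=1 resin=8
After 5 (gather 7 resin): flax=3 pipe=1 resin=15
After 6 (consume 5 resin): flax=3 pipe=1 resin=10
After 7 (gather 1 resin): flax=3 pipe=1 resin=11
After 8 (craft pipe): flax=1 pipe=2 resin=11
After 9 (craft hinge): flax=1 hinge=1 pipe=2 resin=8
After 10 (craft hinge): flax=1 hinge=2 pipe=2 resin=5
After 11 (craft hinge): flax=1 hinge=3 pipe=2 resin=2
After 12 (gather 1 flax): flax=2 hinge=3 pipe=2 resin=2
After 13 (craft pipe): hinge=3 pipe=3 resin=2
After 14 (consume 1 pipe): hinge=3 pipe=2 resin=2
After 15 (gather 6 flax): flax=6 hinge=3 pipe=2 resin=2
After 16 (craft pipe): flax=4 hinge=3 pipe=3 resin=2
After 17 (gather 2 resin): flax=4 hinge=3 pipe=3 resin=4
After 18 (gather 8 resin): flax=4 hinge=3 pipe=3 resin=12
After 19 (gather 7 resin): flax=4 hinge=3 pipe=3 resin=19

Answer: yes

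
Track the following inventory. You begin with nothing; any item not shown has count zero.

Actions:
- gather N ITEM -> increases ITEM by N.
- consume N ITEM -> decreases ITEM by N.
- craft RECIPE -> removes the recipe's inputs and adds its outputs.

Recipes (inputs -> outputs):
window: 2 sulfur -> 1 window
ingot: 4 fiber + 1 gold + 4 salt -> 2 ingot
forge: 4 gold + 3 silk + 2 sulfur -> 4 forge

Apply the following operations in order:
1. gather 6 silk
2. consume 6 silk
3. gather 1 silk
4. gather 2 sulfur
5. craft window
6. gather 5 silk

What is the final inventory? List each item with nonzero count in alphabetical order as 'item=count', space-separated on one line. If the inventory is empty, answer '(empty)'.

After 1 (gather 6 silk): silk=6
After 2 (consume 6 silk): (empty)
After 3 (gather 1 silk): silk=1
After 4 (gather 2 sulfur): silk=1 sulfur=2
After 5 (craft window): silk=1 window=1
After 6 (gather 5 silk): silk=6 window=1

Answer: silk=6 window=1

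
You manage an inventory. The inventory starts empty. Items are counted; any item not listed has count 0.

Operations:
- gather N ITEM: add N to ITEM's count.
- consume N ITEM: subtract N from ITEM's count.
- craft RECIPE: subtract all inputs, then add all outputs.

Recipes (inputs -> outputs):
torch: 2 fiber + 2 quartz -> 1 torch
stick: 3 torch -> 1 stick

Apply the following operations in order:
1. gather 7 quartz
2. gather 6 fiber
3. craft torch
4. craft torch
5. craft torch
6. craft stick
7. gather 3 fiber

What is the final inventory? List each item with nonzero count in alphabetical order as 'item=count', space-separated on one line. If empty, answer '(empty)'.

After 1 (gather 7 quartz): quartz=7
After 2 (gather 6 fiber): fiber=6 quartz=7
After 3 (craft torch): fiber=4 quartz=5 torch=1
After 4 (craft torch): fiber=2 quartz=3 torch=2
After 5 (craft torch): quartz=1 torch=3
After 6 (craft stick): quartz=1 stick=1
After 7 (gather 3 fiber): fiber=3 quartz=1 stick=1

Answer: fiber=3 quartz=1 stick=1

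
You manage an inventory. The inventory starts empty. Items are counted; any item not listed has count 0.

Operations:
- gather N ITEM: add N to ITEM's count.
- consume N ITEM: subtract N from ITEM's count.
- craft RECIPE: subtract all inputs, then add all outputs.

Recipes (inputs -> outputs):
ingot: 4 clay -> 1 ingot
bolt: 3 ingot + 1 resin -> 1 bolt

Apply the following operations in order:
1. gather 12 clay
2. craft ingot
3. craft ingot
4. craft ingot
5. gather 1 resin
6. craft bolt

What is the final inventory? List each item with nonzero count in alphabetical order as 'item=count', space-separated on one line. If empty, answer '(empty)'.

Answer: bolt=1

Derivation:
After 1 (gather 12 clay): clay=12
After 2 (craft ingot): clay=8 ingot=1
After 3 (craft ingot): clay=4 ingot=2
After 4 (craft ingot): ingot=3
After 5 (gather 1 resin): ingot=3 resin=1
After 6 (craft bolt): bolt=1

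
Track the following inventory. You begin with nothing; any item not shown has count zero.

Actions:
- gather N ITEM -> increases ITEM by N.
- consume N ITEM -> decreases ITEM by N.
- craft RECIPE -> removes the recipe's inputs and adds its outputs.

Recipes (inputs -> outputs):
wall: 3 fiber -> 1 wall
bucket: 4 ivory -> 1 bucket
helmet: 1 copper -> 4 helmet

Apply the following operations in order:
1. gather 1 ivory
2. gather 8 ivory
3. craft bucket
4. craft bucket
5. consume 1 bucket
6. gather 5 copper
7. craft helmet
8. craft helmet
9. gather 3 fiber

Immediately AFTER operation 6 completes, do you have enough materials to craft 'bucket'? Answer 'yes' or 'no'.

After 1 (gather 1 ivory): ivory=1
After 2 (gather 8 ivory): ivory=9
After 3 (craft bucket): bucket=1 ivory=5
After 4 (craft bucket): bucket=2 ivory=1
After 5 (consume 1 bucket): bucket=1 ivory=1
After 6 (gather 5 copper): bucket=1 copper=5 ivory=1

Answer: no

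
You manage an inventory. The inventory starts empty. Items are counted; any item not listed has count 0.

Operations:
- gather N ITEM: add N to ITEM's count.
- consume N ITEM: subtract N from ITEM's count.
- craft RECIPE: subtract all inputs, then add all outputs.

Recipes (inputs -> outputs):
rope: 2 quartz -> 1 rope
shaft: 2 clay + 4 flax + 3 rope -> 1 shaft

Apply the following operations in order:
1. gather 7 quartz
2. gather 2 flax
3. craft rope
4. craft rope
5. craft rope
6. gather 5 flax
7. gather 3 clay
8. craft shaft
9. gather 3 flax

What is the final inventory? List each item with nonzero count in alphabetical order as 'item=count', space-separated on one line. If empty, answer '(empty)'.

After 1 (gather 7 quartz): quartz=7
After 2 (gather 2 flax): flax=2 quartz=7
After 3 (craft rope): flax=2 quartz=5 rope=1
After 4 (craft rope): flax=2 quartz=3 rope=2
After 5 (craft rope): flax=2 quartz=1 rope=3
After 6 (gather 5 flax): flax=7 quartz=1 rope=3
After 7 (gather 3 clay): clay=3 flax=7 quartz=1 rope=3
After 8 (craft shaft): clay=1 flax=3 quartz=1 shaft=1
After 9 (gather 3 flax): clay=1 flax=6 quartz=1 shaft=1

Answer: clay=1 flax=6 quartz=1 shaft=1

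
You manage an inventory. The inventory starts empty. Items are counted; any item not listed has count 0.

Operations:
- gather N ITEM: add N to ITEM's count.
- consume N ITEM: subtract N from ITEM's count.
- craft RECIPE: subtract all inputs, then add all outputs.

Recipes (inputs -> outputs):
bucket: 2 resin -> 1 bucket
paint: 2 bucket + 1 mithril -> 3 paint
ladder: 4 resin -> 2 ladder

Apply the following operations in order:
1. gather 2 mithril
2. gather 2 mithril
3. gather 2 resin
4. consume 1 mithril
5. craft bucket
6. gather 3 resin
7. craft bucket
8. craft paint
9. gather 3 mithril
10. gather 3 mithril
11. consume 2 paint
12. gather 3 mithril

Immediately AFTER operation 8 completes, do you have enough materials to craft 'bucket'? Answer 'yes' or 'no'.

Answer: no

Derivation:
After 1 (gather 2 mithril): mithril=2
After 2 (gather 2 mithril): mithril=4
After 3 (gather 2 resin): mithril=4 resin=2
After 4 (consume 1 mithril): mithril=3 resin=2
After 5 (craft bucket): bucket=1 mithril=3
After 6 (gather 3 resin): bucket=1 mithril=3 resin=3
After 7 (craft bucket): bucket=2 mithril=3 resin=1
After 8 (craft paint): mithril=2 paint=3 resin=1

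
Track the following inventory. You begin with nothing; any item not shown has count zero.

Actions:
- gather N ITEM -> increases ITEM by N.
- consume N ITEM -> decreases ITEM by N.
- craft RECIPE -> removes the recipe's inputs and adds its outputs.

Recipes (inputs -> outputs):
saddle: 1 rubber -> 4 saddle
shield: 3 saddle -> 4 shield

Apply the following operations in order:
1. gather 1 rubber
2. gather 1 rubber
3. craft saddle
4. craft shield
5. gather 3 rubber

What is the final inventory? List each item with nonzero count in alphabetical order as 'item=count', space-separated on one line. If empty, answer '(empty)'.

Answer: rubber=4 saddle=1 shield=4

Derivation:
After 1 (gather 1 rubber): rubber=1
After 2 (gather 1 rubber): rubber=2
After 3 (craft saddle): rubber=1 saddle=4
After 4 (craft shield): rubber=1 saddle=1 shield=4
After 5 (gather 3 rubber): rubber=4 saddle=1 shield=4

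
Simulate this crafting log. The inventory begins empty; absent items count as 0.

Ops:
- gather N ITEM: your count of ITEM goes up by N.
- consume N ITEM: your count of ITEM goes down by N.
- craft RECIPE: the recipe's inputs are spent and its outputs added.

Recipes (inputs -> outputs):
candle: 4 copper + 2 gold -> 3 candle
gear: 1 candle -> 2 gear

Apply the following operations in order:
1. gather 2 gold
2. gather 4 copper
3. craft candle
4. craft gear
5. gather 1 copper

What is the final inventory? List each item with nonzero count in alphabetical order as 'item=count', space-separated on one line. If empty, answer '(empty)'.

After 1 (gather 2 gold): gold=2
After 2 (gather 4 copper): copper=4 gold=2
After 3 (craft candle): candle=3
After 4 (craft gear): candle=2 gear=2
After 5 (gather 1 copper): candle=2 copper=1 gear=2

Answer: candle=2 copper=1 gear=2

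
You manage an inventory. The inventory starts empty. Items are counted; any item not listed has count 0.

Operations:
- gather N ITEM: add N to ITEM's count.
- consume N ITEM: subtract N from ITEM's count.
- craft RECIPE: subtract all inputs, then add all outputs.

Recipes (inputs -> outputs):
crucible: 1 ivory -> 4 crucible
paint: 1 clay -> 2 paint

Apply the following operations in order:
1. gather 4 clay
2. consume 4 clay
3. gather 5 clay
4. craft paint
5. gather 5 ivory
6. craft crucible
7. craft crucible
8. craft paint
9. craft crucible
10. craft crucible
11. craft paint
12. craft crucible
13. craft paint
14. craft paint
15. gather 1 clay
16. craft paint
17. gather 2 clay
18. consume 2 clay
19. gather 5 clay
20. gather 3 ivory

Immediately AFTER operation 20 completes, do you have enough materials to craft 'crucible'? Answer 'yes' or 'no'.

After 1 (gather 4 clay): clay=4
After 2 (consume 4 clay): (empty)
After 3 (gather 5 clay): clay=5
After 4 (craft paint): clay=4 paint=2
After 5 (gather 5 ivory): clay=4 ivory=5 paint=2
After 6 (craft crucible): clay=4 crucible=4 ivory=4 paint=2
After 7 (craft crucible): clay=4 crucible=8 ivory=3 paint=2
After 8 (craft paint): clay=3 crucible=8 ivory=3 paint=4
After 9 (craft crucible): clay=3 crucible=12 ivory=2 paint=4
After 10 (craft crucible): clay=3 crucible=16 ivory=1 paint=4
After 11 (craft paint): clay=2 crucible=16 ivory=1 paint=6
After 12 (craft crucible): clay=2 crucible=20 paint=6
After 13 (craft paint): clay=1 crucible=20 paint=8
After 14 (craft paint): crucible=20 paint=10
After 15 (gather 1 clay): clay=1 crucible=20 paint=10
After 16 (craft paint): crucible=20 paint=12
After 17 (gather 2 clay): clay=2 crucible=20 paint=12
After 18 (consume 2 clay): crucible=20 paint=12
After 19 (gather 5 clay): clay=5 crucible=20 paint=12
After 20 (gather 3 ivory): clay=5 crucible=20 ivory=3 paint=12

Answer: yes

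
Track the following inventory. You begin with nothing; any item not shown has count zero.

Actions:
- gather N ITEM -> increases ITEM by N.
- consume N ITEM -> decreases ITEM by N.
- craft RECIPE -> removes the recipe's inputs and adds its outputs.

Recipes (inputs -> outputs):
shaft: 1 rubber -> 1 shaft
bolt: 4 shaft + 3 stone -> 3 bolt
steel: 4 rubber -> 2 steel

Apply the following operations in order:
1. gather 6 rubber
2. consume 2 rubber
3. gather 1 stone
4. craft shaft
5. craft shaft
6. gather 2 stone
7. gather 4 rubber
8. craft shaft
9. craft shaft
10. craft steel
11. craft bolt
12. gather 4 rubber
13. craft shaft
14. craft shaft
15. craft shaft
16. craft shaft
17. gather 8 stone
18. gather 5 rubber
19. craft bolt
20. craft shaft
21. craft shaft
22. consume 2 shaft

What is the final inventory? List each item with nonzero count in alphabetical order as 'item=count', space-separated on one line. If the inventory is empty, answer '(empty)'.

After 1 (gather 6 rubber): rubber=6
After 2 (consume 2 rubber): rubber=4
After 3 (gather 1 stone): rubber=4 stone=1
After 4 (craft shaft): rubber=3 shaft=1 stone=1
After 5 (craft shaft): rubber=2 shaft=2 stone=1
After 6 (gather 2 stone): rubber=2 shaft=2 stone=3
After 7 (gather 4 rubber): rubber=6 shaft=2 stone=3
After 8 (craft shaft): rubber=5 shaft=3 stone=3
After 9 (craft shaft): rubber=4 shaft=4 stone=3
After 10 (craft steel): shaft=4 steel=2 stone=3
After 11 (craft bolt): bolt=3 steel=2
After 12 (gather 4 rubber): bolt=3 rubber=4 steel=2
After 13 (craft shaft): bolt=3 rubber=3 shaft=1 steel=2
After 14 (craft shaft): bolt=3 rubber=2 shaft=2 steel=2
After 15 (craft shaft): bolt=3 rubber=1 shaft=3 steel=2
After 16 (craft shaft): bolt=3 shaft=4 steel=2
After 17 (gather 8 stone): bolt=3 shaft=4 steel=2 stone=8
After 18 (gather 5 rubber): bolt=3 rubber=5 shaft=4 steel=2 stone=8
After 19 (craft bolt): bolt=6 rubber=5 steel=2 stone=5
After 20 (craft shaft): bolt=6 rubber=4 shaft=1 steel=2 stone=5
After 21 (craft shaft): bolt=6 rubber=3 shaft=2 steel=2 stone=5
After 22 (consume 2 shaft): bolt=6 rubber=3 steel=2 stone=5

Answer: bolt=6 rubber=3 steel=2 stone=5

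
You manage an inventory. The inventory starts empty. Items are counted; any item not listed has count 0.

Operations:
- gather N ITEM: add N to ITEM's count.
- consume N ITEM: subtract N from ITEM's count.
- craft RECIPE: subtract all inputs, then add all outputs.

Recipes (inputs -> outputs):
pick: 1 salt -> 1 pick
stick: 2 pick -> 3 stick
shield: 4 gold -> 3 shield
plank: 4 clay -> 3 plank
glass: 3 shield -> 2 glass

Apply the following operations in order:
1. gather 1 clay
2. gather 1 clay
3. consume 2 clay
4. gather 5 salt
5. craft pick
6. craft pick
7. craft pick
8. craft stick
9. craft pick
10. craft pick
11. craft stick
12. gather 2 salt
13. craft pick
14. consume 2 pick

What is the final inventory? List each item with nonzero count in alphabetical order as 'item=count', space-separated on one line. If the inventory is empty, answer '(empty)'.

Answer: salt=1 stick=6

Derivation:
After 1 (gather 1 clay): clay=1
After 2 (gather 1 clay): clay=2
After 3 (consume 2 clay): (empty)
After 4 (gather 5 salt): salt=5
After 5 (craft pick): pick=1 salt=4
After 6 (craft pick): pick=2 salt=3
After 7 (craft pick): pick=3 salt=2
After 8 (craft stick): pick=1 salt=2 stick=3
After 9 (craft pick): pick=2 salt=1 stick=3
After 10 (craft pick): pick=3 stick=3
After 11 (craft stick): pick=1 stick=6
After 12 (gather 2 salt): pick=1 salt=2 stick=6
After 13 (craft pick): pick=2 salt=1 stick=6
After 14 (consume 2 pick): salt=1 stick=6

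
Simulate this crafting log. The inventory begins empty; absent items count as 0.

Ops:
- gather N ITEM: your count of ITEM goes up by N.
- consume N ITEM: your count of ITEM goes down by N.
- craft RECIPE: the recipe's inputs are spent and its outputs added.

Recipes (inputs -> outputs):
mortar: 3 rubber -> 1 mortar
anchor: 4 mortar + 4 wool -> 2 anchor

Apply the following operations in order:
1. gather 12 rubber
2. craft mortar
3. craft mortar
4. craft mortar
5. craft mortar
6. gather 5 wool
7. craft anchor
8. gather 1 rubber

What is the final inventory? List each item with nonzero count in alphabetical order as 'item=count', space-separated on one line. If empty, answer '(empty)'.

Answer: anchor=2 rubber=1 wool=1

Derivation:
After 1 (gather 12 rubber): rubber=12
After 2 (craft mortar): mortar=1 rubber=9
After 3 (craft mortar): mortar=2 rubber=6
After 4 (craft mortar): mortar=3 rubber=3
After 5 (craft mortar): mortar=4
After 6 (gather 5 wool): mortar=4 wool=5
After 7 (craft anchor): anchor=2 wool=1
After 8 (gather 1 rubber): anchor=2 rubber=1 wool=1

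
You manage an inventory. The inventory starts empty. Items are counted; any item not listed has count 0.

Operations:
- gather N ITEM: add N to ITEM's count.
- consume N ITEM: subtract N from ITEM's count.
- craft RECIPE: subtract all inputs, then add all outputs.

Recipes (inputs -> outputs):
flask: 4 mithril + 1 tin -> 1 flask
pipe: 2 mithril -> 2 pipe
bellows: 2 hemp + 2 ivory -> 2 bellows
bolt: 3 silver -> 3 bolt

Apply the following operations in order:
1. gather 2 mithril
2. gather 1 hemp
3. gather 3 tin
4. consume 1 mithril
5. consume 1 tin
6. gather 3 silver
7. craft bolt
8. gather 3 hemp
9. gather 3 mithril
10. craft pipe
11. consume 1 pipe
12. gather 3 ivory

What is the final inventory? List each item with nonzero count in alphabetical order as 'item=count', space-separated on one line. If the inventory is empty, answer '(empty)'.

After 1 (gather 2 mithril): mithril=2
After 2 (gather 1 hemp): hemp=1 mithril=2
After 3 (gather 3 tin): hemp=1 mithril=2 tin=3
After 4 (consume 1 mithril): hemp=1 mithril=1 tin=3
After 5 (consume 1 tin): hemp=1 mithril=1 tin=2
After 6 (gather 3 silver): hemp=1 mithril=1 silver=3 tin=2
After 7 (craft bolt): bolt=3 hemp=1 mithril=1 tin=2
After 8 (gather 3 hemp): bolt=3 hemp=4 mithril=1 tin=2
After 9 (gather 3 mithril): bolt=3 hemp=4 mithril=4 tin=2
After 10 (craft pipe): bolt=3 hemp=4 mithril=2 pipe=2 tin=2
After 11 (consume 1 pipe): bolt=3 hemp=4 mithril=2 pipe=1 tin=2
After 12 (gather 3 ivory): bolt=3 hemp=4 ivory=3 mithril=2 pipe=1 tin=2

Answer: bolt=3 hemp=4 ivory=3 mithril=2 pipe=1 tin=2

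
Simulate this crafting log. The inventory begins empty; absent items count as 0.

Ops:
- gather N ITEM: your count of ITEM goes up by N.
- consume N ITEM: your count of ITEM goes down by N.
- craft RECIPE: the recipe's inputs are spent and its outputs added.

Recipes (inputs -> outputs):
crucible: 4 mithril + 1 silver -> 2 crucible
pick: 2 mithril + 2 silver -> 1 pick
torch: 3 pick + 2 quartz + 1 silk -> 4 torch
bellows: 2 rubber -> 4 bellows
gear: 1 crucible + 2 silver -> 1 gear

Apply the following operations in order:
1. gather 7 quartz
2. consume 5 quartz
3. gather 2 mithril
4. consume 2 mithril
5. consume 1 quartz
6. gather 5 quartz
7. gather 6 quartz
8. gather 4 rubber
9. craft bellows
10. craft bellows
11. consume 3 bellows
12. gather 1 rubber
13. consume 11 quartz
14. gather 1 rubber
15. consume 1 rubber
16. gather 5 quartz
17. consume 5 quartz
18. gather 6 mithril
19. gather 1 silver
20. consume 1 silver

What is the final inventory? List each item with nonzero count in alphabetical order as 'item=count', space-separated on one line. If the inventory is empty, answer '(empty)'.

After 1 (gather 7 quartz): quartz=7
After 2 (consume 5 quartz): quartz=2
After 3 (gather 2 mithril): mithril=2 quartz=2
After 4 (consume 2 mithril): quartz=2
After 5 (consume 1 quartz): quartz=1
After 6 (gather 5 quartz): quartz=6
After 7 (gather 6 quartz): quartz=12
After 8 (gather 4 rubber): quartz=12 rubber=4
After 9 (craft bellows): bellows=4 quartz=12 rubber=2
After 10 (craft bellows): bellows=8 quartz=12
After 11 (consume 3 bellows): bellows=5 quartz=12
After 12 (gather 1 rubber): bellows=5 quartz=12 rubber=1
After 13 (consume 11 quartz): bellows=5 quartz=1 rubber=1
After 14 (gather 1 rubber): bellows=5 quartz=1 rubber=2
After 15 (consume 1 rubber): bellows=5 quartz=1 rubber=1
After 16 (gather 5 quartz): bellows=5 quartz=6 rubber=1
After 17 (consume 5 quartz): bellows=5 quartz=1 rubber=1
After 18 (gather 6 mithril): bellows=5 mithril=6 quartz=1 rubber=1
After 19 (gather 1 silver): bellows=5 mithril=6 quartz=1 rubber=1 silver=1
After 20 (consume 1 silver): bellows=5 mithril=6 quartz=1 rubber=1

Answer: bellows=5 mithril=6 quartz=1 rubber=1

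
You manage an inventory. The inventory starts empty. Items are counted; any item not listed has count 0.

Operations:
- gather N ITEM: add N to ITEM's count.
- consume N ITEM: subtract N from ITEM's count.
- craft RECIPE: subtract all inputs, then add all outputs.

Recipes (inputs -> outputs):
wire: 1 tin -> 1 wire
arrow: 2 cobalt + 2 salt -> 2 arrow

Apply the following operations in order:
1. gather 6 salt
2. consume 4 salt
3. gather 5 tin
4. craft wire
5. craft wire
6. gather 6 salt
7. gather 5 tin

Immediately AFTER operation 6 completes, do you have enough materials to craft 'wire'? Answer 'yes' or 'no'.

After 1 (gather 6 salt): salt=6
After 2 (consume 4 salt): salt=2
After 3 (gather 5 tin): salt=2 tin=5
After 4 (craft wire): salt=2 tin=4 wire=1
After 5 (craft wire): salt=2 tin=3 wire=2
After 6 (gather 6 salt): salt=8 tin=3 wire=2

Answer: yes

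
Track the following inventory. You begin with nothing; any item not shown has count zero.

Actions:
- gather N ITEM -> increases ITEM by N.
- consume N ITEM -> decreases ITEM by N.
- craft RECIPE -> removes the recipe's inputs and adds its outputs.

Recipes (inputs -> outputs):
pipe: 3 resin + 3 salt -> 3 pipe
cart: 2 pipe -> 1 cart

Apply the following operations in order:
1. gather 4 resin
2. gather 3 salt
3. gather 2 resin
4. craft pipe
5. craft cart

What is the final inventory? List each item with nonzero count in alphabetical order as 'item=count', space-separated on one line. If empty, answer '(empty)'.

After 1 (gather 4 resin): resin=4
After 2 (gather 3 salt): resin=4 salt=3
After 3 (gather 2 resin): resin=6 salt=3
After 4 (craft pipe): pipe=3 resin=3
After 5 (craft cart): cart=1 pipe=1 resin=3

Answer: cart=1 pipe=1 resin=3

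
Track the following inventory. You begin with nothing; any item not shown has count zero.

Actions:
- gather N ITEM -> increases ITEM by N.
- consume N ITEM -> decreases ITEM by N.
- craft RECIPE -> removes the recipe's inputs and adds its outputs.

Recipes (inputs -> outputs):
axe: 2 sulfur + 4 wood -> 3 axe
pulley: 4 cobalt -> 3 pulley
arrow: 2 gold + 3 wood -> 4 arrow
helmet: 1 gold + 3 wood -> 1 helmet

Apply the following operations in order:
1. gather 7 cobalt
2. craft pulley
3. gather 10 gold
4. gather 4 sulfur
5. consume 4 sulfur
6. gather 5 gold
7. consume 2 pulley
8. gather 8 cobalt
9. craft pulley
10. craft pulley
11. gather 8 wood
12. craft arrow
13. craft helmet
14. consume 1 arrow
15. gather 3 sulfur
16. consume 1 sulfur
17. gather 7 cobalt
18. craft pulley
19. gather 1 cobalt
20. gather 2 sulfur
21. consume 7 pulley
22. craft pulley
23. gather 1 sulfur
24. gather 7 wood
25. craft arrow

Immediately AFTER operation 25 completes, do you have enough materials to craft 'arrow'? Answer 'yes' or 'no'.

After 1 (gather 7 cobalt): cobalt=7
After 2 (craft pulley): cobalt=3 pulley=3
After 3 (gather 10 gold): cobalt=3 gold=10 pulley=3
After 4 (gather 4 sulfur): cobalt=3 gold=10 pulley=3 sulfur=4
After 5 (consume 4 sulfur): cobalt=3 gold=10 pulley=3
After 6 (gather 5 gold): cobalt=3 gold=15 pulley=3
After 7 (consume 2 pulley): cobalt=3 gold=15 pulley=1
After 8 (gather 8 cobalt): cobalt=11 gold=15 pulley=1
After 9 (craft pulley): cobalt=7 gold=15 pulley=4
After 10 (craft pulley): cobalt=3 gold=15 pulley=7
After 11 (gather 8 wood): cobalt=3 gold=15 pulley=7 wood=8
After 12 (craft arrow): arrow=4 cobalt=3 gold=13 pulley=7 wood=5
After 13 (craft helmet): arrow=4 cobalt=3 gold=12 helmet=1 pulley=7 wood=2
After 14 (consume 1 arrow): arrow=3 cobalt=3 gold=12 helmet=1 pulley=7 wood=2
After 15 (gather 3 sulfur): arrow=3 cobalt=3 gold=12 helmet=1 pulley=7 sulfur=3 wood=2
After 16 (consume 1 sulfur): arrow=3 cobalt=3 gold=12 helmet=1 pulley=7 sulfur=2 wood=2
After 17 (gather 7 cobalt): arrow=3 cobalt=10 gold=12 helmet=1 pulley=7 sulfur=2 wood=2
After 18 (craft pulley): arrow=3 cobalt=6 gold=12 helmet=1 pulley=10 sulfur=2 wood=2
After 19 (gather 1 cobalt): arrow=3 cobalt=7 gold=12 helmet=1 pulley=10 sulfur=2 wood=2
After 20 (gather 2 sulfur): arrow=3 cobalt=7 gold=12 helmet=1 pulley=10 sulfur=4 wood=2
After 21 (consume 7 pulley): arrow=3 cobalt=7 gold=12 helmet=1 pulley=3 sulfur=4 wood=2
After 22 (craft pulley): arrow=3 cobalt=3 gold=12 helmet=1 pulley=6 sulfur=4 wood=2
After 23 (gather 1 sulfur): arrow=3 cobalt=3 gold=12 helmet=1 pulley=6 sulfur=5 wood=2
After 24 (gather 7 wood): arrow=3 cobalt=3 gold=12 helmet=1 pulley=6 sulfur=5 wood=9
After 25 (craft arrow): arrow=7 cobalt=3 gold=10 helmet=1 pulley=6 sulfur=5 wood=6

Answer: yes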